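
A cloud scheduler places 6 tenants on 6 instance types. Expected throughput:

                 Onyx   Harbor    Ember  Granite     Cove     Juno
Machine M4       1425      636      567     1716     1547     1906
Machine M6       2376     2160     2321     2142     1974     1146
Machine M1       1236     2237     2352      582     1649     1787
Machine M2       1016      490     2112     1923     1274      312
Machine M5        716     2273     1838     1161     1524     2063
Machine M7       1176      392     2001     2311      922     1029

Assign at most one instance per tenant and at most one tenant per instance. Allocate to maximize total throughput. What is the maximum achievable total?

Maximum total: 12646 ops/s

Optimal: Onyx→Machine M6 (2376 ops/s), Harbor→Machine M1 (2237 ops/s), Ember→Machine M2 (2112 ops/s), Granite→Machine M7 (2311 ops/s), Cove→Machine M4 (1547 ops/s), Juno→Machine M5 (2063 ops/s) — total 2376+2237+2112+2311+1547+2063 = 12646 ops/s.
Next-best assignment: Onyx→Machine M6, Harbor→Machine M5, Ember→Machine M2, Granite→Machine M7, Cove→Machine M1, Juno→Machine M4 = 12627 ops/s.
No other one-to-one assignment exceeds 12646 ops/s.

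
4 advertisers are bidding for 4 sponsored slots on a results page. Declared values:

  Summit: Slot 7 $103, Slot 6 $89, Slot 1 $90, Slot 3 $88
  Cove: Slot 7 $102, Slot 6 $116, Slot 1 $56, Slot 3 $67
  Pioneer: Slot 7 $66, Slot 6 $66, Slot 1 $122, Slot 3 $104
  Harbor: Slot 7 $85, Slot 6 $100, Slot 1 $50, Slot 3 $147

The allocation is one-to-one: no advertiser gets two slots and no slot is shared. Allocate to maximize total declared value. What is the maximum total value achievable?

Maximum total: $488

This is a one-to-one assignment (maximum-weight bipartite matching).
Optimal: Summit→Slot 7 ($103), Cove→Slot 6 ($116), Pioneer→Slot 1 ($122), Harbor→Slot 3 ($147) — total 103+116+122+147 = $488.
Next-best assignment: Summit→Slot 6, Cove→Slot 7, Pioneer→Slot 1, Harbor→Slot 3 = $460.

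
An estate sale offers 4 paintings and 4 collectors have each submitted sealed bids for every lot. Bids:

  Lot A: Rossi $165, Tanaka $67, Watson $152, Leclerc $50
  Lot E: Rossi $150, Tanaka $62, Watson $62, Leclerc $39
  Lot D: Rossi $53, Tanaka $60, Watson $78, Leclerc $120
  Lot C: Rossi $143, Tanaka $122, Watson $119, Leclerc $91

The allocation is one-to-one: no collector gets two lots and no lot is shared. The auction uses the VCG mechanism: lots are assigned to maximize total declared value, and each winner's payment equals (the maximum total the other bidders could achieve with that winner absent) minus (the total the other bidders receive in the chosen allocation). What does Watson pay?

Efficient allocation: Rossi→Lot E ($150), Tanaka→Lot C ($122), Watson→Lot A ($152), Leclerc→Lot D ($120); total welfare W = $544.
Watson receives Lot A at value $152, so the others get W − 152 = $392.
Without Watson: best allocation of the remaining 3 bidders over all 4 lots is Rossi→Lot A ($165), Tanaka→Lot C ($122), Leclerc→Lot D ($120), total $407.
VCG payment = (others' best without Watson) − (others' welfare with Watson) = 407 − 392 = $15.

Watson pays $15.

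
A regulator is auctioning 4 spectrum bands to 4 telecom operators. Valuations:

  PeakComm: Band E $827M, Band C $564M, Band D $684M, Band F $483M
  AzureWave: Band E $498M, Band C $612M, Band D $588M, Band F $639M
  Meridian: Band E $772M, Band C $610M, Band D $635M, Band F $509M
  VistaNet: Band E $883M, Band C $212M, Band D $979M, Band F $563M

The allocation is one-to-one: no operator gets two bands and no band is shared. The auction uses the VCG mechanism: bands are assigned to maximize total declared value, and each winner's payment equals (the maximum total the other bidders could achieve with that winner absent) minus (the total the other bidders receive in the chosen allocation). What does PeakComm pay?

Efficient allocation: PeakComm→Band E ($827M), AzureWave→Band F ($639M), Meridian→Band C ($610M), VistaNet→Band D ($979M); total welfare W = $3055M.
PeakComm receives Band E at value $827M, so the others get W − 827 = $2228M.
Without PeakComm: best allocation of the remaining 3 bidders over all 4 bands is AzureWave→Band F ($639M), Meridian→Band E ($772M), VistaNet→Band D ($979M), total $2390M.
VCG payment = (others' best without PeakComm) − (others' welfare with PeakComm) = 2390 − 2228 = $162M.

PeakComm pays $162M.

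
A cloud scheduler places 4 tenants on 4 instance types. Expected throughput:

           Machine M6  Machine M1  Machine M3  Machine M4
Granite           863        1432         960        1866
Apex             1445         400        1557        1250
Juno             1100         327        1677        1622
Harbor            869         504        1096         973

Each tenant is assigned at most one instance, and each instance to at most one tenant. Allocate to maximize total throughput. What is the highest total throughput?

Optimal: Granite→Machine M1 (1432 ops/s), Apex→Machine M6 (1445 ops/s), Juno→Machine M4 (1622 ops/s), Harbor→Machine M3 (1096 ops/s) — total 1432+1445+1622+1096 = 5595 ops/s.

Max total: 5595 ops/s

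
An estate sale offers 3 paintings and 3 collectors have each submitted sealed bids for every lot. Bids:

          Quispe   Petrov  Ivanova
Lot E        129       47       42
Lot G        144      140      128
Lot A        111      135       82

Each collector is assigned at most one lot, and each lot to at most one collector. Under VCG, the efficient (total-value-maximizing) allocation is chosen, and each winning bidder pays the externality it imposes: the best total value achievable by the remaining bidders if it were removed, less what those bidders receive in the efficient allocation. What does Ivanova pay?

Efficient allocation: Quispe→Lot E ($129), Petrov→Lot A ($135), Ivanova→Lot G ($128); total welfare W = $392.
Ivanova receives Lot G at value $128, so the others get W − 128 = $264.
Without Ivanova: best allocation of the remaining 2 bidders over all 3 lots is Quispe→Lot G ($144), Petrov→Lot A ($135), total $279.
VCG payment = (others' best without Ivanova) − (others' welfare with Ivanova) = 279 − 264 = $15.

Ivanova pays $15.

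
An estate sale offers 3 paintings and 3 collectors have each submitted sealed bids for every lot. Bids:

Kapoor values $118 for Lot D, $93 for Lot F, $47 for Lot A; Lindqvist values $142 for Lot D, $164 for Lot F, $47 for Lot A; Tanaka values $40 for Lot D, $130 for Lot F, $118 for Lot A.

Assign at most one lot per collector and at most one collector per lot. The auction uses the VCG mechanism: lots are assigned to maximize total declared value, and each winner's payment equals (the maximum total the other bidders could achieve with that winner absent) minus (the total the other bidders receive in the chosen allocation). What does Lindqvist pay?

Lindqvist pays $12.

Efficient allocation: Kapoor→Lot D ($118), Lindqvist→Lot F ($164), Tanaka→Lot A ($118); total welfare W = $400.
Lindqvist receives Lot F at value $164, so the others get W − 164 = $236.
Without Lindqvist: best allocation of the remaining 2 bidders over all 3 lots is Kapoor→Lot D ($118), Tanaka→Lot F ($130), total $248.
VCG payment = (others' best without Lindqvist) − (others' welfare with Lindqvist) = 248 − 236 = $12.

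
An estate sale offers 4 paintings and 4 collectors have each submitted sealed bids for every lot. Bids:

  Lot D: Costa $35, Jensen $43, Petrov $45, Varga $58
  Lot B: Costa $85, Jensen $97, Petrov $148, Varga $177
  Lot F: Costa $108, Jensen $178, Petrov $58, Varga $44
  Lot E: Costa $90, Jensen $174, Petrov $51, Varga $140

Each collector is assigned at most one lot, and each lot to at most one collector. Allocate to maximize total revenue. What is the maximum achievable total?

Optimal: Costa→Lot F ($108), Jensen→Lot E ($174), Petrov→Lot D ($45), Varga→Lot B ($177) — total 108+174+45+177 = $504.
Next-best assignment: Costa→Lot D, Jensen→Lot F, Petrov→Lot B, Varga→Lot E = $501.
Every other assignment is strictly worse.

Maximum total: $504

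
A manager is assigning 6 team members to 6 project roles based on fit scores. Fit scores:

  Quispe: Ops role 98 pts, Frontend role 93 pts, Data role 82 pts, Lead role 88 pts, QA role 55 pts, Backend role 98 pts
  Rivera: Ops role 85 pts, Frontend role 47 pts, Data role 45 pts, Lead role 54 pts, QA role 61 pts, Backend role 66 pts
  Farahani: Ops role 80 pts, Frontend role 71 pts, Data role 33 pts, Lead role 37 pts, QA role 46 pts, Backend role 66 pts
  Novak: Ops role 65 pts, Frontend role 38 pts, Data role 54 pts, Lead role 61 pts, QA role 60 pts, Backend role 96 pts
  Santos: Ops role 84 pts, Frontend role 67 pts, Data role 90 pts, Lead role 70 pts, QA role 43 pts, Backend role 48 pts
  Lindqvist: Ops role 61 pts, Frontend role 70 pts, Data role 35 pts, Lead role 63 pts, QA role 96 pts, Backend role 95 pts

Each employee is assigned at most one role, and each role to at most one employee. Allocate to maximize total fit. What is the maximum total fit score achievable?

Maximum total: 526 pts

Optimal: Quispe→Lead role (88 pts), Rivera→Ops role (85 pts), Farahani→Frontend role (71 pts), Novak→Backend role (96 pts), Santos→Data role (90 pts), Lindqvist→QA role (96 pts) — total 88+85+71+96+90+96 = 526 pts.
Row-greedy (each employee in turn takes its best remaining role) gives 482 pts, worse by 44.
Next-best assignment: Quispe→Frontend role, Rivera→Lead role, Farahani→Ops role, Novak→Backend role, Santos→Data role, Lindqvist→QA role = 509 pts.
Swapping Novak↔Farahani (Novak→Frontend role 38 pts, Farahani→Backend role 66 pts) loses 63.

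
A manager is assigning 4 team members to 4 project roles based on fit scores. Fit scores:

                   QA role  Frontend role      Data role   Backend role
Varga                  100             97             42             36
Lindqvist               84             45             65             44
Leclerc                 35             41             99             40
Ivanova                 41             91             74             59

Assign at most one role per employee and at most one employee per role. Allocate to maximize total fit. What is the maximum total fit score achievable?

Treat this as an assignment problem: match each employee to one role.
Optimal: Varga→Frontend role (97 pts), Lindqvist→QA role (84 pts), Leclerc→Data role (99 pts), Ivanova→Backend role (59 pts) — total 97+84+99+59 = 339 pts.
Max-entry greedy (repeatedly take the single best remaining cell) gives 334 pts, worse by 5.
Next-best assignment: Varga→QA role, Lindqvist→Backend role, Leclerc→Data role, Ivanova→Frontend role = 334 pts.

Maximum total: 339 pts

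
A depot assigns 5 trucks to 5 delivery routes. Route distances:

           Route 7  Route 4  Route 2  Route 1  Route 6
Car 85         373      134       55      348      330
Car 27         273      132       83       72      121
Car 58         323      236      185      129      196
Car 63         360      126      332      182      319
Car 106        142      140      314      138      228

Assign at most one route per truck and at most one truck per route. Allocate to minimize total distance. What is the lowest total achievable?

Min total: 573 km

Optimal: Car 85→Route 2 (55 km), Car 27→Route 6 (121 km), Car 58→Route 1 (129 km), Car 63→Route 4 (126 km), Car 106→Route 7 (142 km) — total 55+121+129+126+142 = 573 km.
Column-greedy (each route in turn goes to its cheapest remaining truck) gives 591 km, worse by 18.
Next-best assignment: Car 85→Route 2, Car 27→Route 1, Car 58→Route 6, Car 63→Route 4, Car 106→Route 7 = 591 km.
Checked against all permutations: 573 km is optimal.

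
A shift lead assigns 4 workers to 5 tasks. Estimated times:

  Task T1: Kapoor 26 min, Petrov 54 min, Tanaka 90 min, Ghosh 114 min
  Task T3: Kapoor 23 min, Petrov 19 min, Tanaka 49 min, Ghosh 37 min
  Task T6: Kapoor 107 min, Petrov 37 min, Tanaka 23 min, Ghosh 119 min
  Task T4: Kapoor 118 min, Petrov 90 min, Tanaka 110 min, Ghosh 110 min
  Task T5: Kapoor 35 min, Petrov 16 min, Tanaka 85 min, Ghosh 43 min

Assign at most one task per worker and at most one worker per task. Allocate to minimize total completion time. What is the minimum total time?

Optimal: Kapoor→Task T1 (26 min), Petrov→Task T5 (16 min), Tanaka→Task T6 (23 min), Ghosh→Task T3 (37 min) — total 26+16+23+37 = 102 min.
Min-entry greedy (repeatedly take the single cheapest remaining cell) gives 172 min, worse by 70.
Next-best assignment: Kapoor→Task T1, Petrov→Task T3, Tanaka→Task T6, Ghosh→Task T5 = 111 min.

Min total: 102 min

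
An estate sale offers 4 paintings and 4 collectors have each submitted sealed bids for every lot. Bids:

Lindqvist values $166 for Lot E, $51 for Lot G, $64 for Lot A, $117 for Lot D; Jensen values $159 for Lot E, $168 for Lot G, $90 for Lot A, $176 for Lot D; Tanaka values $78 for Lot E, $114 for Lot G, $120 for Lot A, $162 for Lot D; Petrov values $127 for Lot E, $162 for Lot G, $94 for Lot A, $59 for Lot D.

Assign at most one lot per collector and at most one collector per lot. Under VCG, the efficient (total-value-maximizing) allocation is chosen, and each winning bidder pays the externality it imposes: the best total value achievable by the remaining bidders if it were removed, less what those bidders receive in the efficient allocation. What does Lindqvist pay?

Lindqvist pays $25.

Efficient allocation: Lindqvist→Lot E ($166), Jensen→Lot D ($176), Tanaka→Lot A ($120), Petrov→Lot G ($162); total welfare W = $624.
Lindqvist receives Lot E at value $166, so the others get W − 166 = $458.
Without Lindqvist: best allocation of the remaining 3 bidders over all 4 lots is Jensen→Lot E ($159), Tanaka→Lot D ($162), Petrov→Lot G ($162), total $483.
VCG payment = (others' best without Lindqvist) − (others' welfare with Lindqvist) = 483 − 458 = $25.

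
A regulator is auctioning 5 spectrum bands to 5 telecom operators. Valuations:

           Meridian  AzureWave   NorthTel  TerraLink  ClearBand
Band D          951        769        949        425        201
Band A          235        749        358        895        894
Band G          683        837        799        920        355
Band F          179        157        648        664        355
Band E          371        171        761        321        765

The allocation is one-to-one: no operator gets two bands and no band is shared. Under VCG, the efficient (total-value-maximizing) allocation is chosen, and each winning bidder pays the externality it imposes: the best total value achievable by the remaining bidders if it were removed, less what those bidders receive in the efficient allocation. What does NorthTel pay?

NorthTel pays $102M.

Efficient allocation: Meridian→Band D ($951M), AzureWave→Band G ($837M), NorthTel→Band E ($761M), TerraLink→Band F ($664M), ClearBand→Band A ($894M); total welfare W = $4107M.
NorthTel receives Band E at value $761M, so the others get W − 761 = $3346M.
Without NorthTel: best allocation of the remaining 4 bidders over all 5 bands is Meridian→Band D ($951M), AzureWave→Band G ($837M), TerraLink→Band A ($895M), ClearBand→Band E ($765M), total $3448M.
VCG payment = (others' best without NorthTel) − (others' welfare with NorthTel) = 3448 − 3346 = $102M.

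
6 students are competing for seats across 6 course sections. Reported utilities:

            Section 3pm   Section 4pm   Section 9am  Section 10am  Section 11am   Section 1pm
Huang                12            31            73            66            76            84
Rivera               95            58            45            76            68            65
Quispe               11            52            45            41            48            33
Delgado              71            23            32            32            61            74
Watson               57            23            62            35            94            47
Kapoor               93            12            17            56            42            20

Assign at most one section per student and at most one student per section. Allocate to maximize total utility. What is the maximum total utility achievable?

This is the linear assignment problem.
Optimal: Huang→Section 9am (73 points), Rivera→Section 10am (76 points), Quispe→Section 4pm (52 points), Delgado→Section 1pm (74 points), Watson→Section 11am (94 points), Kapoor→Section 3pm (93 points) — total 73+76+52+74+94+93 = 462 points.
Max-entry greedy (repeatedly take the single best remaining cell) gives 413 points, worse by 49.
Next-best assignment: Huang→Section 9am, Rivera→Section 3pm, Quispe→Section 4pm, Delgado→Section 1pm, Watson→Section 11am, Kapoor→Section 10am = 444 points.
Swapping Quispe↔Rivera (Quispe→Section 10am 41 points, Rivera→Section 4pm 58 points) loses 29.

Maximum total: 462 points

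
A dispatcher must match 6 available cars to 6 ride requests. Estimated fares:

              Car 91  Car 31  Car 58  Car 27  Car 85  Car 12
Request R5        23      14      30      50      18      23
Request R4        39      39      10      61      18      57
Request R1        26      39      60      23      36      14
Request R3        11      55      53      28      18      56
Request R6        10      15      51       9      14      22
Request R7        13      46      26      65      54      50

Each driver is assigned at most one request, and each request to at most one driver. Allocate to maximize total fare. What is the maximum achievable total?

Max total: $293

Optimal: Car 91→Request R1 ($26), Car 31→Request R3 ($55), Car 58→Request R6 ($51), Car 27→Request R5 ($50), Car 85→Request R7 ($54), Car 12→Request R4 ($57) — total 26+55+51+50+54+57 = $293.
Row-greedy (each driver in turn takes its best remaining request) gives $259, worse by 34.
Next-best assignment: Car 91→Request R4, Car 31→Request R1, Car 58→Request R6, Car 27→Request R5, Car 85→Request R7, Car 12→Request R3 = $289.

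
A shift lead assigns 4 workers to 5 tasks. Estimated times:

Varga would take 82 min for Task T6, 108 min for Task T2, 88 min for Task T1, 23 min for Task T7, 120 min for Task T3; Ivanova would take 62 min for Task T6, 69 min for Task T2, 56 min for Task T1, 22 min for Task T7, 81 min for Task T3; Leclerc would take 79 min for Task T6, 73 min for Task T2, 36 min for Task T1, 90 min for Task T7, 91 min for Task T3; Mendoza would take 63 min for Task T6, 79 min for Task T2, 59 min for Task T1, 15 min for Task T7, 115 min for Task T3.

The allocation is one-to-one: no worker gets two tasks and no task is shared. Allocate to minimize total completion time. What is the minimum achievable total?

Min total: 191 min

Treat this as an assignment problem: match each worker to one task.
Optimal: Varga→Task T7 (23 min), Ivanova→Task T2 (69 min), Leclerc→Task T1 (36 min), Mendoza→Task T6 (63 min) — total 23+69+36+63 = 191 min.
Column-greedy (each task in turn goes to its cheapest remaining worker) gives 217 min, worse by 26.
Next-best assignment: Varga→Task T7, Ivanova→Task T6, Leclerc→Task T1, Mendoza→Task T2 = 200 min.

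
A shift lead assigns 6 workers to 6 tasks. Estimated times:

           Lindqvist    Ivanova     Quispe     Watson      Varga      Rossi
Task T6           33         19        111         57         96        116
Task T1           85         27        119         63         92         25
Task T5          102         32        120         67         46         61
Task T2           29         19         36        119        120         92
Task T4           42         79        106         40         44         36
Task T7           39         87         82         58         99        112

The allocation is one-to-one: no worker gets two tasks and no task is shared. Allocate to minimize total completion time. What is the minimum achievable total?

Min total: 205 min

Treat this as an assignment problem: match each worker to one task.
Optimal: Lindqvist→Task T7 (39 min), Ivanova→Task T6 (19 min), Quispe→Task T2 (36 min), Watson→Task T4 (40 min), Varga→Task T5 (46 min), Rossi→Task T1 (25 min) — total 39+19+36+40+46+25 = 205 min.
Min-entry greedy (repeatedly take the single cheapest remaining cell) gives 241 min, worse by 36.
Next-best assignment: Lindqvist→Task T4, Ivanova→Task T6, Quispe→Task T2, Watson→Task T7, Varga→Task T5, Rossi→Task T1 = 226 min.
Checked against all permutations: 205 min is optimal.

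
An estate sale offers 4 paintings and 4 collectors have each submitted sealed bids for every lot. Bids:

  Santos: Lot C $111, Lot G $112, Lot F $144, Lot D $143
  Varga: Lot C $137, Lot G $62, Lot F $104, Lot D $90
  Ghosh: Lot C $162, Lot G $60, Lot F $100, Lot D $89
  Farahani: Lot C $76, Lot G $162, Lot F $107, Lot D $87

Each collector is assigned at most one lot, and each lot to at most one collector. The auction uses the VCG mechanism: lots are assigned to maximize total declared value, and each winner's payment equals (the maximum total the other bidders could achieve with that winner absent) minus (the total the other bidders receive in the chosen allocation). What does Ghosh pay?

Efficient allocation: Santos→Lot D ($143), Varga→Lot F ($104), Ghosh→Lot C ($162), Farahani→Lot G ($162); total welfare W = $571.
Ghosh receives Lot C at value $162, so the others get W − 162 = $409.
Without Ghosh: best allocation of the remaining 3 bidders over all 4 lots is Santos→Lot F ($144), Varga→Lot C ($137), Farahani→Lot G ($162), total $443.
VCG payment = (others' best without Ghosh) − (others' welfare with Ghosh) = 443 − 409 = $34.

Ghosh pays $34.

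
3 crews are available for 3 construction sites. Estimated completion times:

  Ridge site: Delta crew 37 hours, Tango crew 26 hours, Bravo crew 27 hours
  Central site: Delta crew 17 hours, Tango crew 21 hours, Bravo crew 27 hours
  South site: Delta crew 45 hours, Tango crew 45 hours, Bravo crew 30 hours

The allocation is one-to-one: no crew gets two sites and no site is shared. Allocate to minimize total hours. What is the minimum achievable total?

This is the linear assignment problem.
Optimal: Delta crew→Central site (17 hours), Tango crew→Ridge site (26 hours), Bravo crew→South site (30 hours) — total 17+26+30 = 73 hours.
Next-best assignment: Delta crew→Ridge site, Tango crew→Central site, Bravo crew→South site = 88 hours.
Swapping Delta crew↔Tango crew (Delta crew→Ridge site 37 hours, Tango crew→Central site 21 hours) adds 15.

Min total: 73 hours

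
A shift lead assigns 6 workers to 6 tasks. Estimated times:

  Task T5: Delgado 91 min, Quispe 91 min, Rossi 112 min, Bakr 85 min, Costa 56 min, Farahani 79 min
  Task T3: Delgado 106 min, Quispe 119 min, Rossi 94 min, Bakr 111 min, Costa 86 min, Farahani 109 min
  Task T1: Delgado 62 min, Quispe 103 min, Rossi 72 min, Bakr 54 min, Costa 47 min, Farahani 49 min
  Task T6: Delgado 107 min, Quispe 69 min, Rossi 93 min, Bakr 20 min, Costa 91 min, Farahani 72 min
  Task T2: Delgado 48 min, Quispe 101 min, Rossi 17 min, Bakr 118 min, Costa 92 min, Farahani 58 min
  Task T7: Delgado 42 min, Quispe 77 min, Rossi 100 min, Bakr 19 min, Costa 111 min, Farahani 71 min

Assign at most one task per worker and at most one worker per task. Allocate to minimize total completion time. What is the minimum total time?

Min total: 303 min

Optimal: Delgado→Task T7 (42 min), Quispe→Task T3 (119 min), Rossi→Task T2 (17 min), Bakr→Task T6 (20 min), Costa→Task T5 (56 min), Farahani→Task T1 (49 min) — total 42+119+17+20+56+49 = 303 min.
Next-best assignment: Delgado→Task T7, Quispe→Task T5, Rossi→Task T2, Bakr→Task T6, Costa→Task T3, Farahani→Task T1 = 305 min.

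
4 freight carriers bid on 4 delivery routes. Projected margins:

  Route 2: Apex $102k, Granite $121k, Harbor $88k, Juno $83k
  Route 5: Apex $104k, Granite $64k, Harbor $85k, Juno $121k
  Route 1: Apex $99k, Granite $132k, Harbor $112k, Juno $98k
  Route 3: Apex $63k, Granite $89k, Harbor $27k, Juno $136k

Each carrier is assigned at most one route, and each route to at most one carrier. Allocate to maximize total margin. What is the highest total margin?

Max total: $473k

This is the linear assignment problem.
Optimal: Apex→Route 5 ($104k), Granite→Route 2 ($121k), Harbor→Route 1 ($112k), Juno→Route 3 ($136k) — total 104+121+112+136 = $473k.
Column-greedy (each route in turn goes to its best remaining carrier) gives $417k, worse by 56.
Next-best assignment: Apex→Route 5, Granite→Route 1, Harbor→Route 2, Juno→Route 3 = $460k.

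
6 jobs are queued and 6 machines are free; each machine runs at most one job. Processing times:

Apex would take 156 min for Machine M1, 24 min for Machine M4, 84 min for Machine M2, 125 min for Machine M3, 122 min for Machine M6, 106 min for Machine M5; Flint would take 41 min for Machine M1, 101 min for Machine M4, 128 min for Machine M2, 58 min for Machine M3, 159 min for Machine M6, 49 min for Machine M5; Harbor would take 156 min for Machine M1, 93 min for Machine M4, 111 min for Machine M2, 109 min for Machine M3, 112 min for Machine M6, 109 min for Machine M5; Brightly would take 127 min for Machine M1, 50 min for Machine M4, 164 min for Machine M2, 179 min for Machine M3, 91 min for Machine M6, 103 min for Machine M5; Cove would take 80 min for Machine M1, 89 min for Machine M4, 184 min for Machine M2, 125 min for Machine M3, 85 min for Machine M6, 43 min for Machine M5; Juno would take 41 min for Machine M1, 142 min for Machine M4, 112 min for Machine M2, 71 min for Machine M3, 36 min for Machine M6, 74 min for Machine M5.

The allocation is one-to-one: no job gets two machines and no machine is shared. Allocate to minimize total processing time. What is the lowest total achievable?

Min total: 363 min

Treat this as an assignment problem: match each job to one machine.
Optimal: Apex→Machine M2 (84 min), Flint→Machine M1 (41 min), Harbor→Machine M3 (109 min), Brightly→Machine M4 (50 min), Cove→Machine M5 (43 min), Juno→Machine M6 (36 min) — total 84+41+109+50+43+36 = 363 min.
Min-entry greedy (repeatedly take the single cheapest remaining cell) gives 417 min, worse by 54.
Next-best assignment: Apex→Machine M4, Flint→Machine M3, Harbor→Machine M2, Brightly→Machine M6, Cove→Machine M5, Juno→Machine M1 = 368 min.
Every other assignment is strictly worse.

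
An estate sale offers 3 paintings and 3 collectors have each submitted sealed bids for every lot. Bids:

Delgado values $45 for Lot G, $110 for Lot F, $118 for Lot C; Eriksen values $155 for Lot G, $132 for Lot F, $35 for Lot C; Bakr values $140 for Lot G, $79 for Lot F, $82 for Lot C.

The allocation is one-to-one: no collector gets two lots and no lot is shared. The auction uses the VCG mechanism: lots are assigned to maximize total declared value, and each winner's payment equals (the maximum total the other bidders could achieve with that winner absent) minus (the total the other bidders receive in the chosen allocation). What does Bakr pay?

Bakr pays $23.

Efficient allocation: Delgado→Lot C ($118), Eriksen→Lot F ($132), Bakr→Lot G ($140); total welfare W = $390.
Bakr receives Lot G at value $140, so the others get W − 140 = $250.
Without Bakr: best allocation of the remaining 2 bidders over all 3 lots is Delgado→Lot C ($118), Eriksen→Lot G ($155), total $273.
VCG payment = (others' best without Bakr) − (others' welfare with Bakr) = 273 − 250 = $23.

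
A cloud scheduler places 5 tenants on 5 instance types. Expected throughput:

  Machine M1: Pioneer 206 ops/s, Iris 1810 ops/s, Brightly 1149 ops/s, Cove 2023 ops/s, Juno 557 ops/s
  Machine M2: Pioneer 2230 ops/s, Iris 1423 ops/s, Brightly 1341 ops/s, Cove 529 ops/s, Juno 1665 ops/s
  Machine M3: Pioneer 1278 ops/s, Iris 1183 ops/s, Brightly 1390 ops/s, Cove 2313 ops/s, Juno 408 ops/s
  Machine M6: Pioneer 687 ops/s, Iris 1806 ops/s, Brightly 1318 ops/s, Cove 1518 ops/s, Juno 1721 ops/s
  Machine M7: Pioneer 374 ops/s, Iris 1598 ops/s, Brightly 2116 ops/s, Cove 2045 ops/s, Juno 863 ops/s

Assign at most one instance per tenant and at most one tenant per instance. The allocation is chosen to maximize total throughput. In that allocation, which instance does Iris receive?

Iris receives Machine M1.

Optimal: Pioneer→Machine M2 (2230 ops/s), Iris→Machine M1 (1810 ops/s), Brightly→Machine M7 (2116 ops/s), Cove→Machine M3 (2313 ops/s), Juno→Machine M6 (1721 ops/s) — total 2230+1810+2116+2313+1721 = 10190 ops/s.
Column-greedy (each instance in turn goes to its best remaining tenant) gives 8312 ops/s, worse by 1878.
Swapping Pioneer↔Cove (Pioneer→Machine M3 1278 ops/s, Cove→Machine M2 529 ops/s) loses 2736.
No other one-to-one assignment exceeds 10190 ops/s.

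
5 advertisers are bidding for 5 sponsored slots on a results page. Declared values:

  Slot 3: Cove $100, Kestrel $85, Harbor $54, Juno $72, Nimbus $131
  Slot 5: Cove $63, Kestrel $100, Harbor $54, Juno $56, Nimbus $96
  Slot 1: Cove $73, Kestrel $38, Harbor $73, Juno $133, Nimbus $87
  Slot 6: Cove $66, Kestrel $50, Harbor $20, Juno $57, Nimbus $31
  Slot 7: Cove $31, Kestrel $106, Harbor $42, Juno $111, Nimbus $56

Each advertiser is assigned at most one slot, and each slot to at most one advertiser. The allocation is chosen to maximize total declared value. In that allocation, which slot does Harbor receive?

Harbor receives Slot 5.

Optimal: Cove→Slot 6 ($66), Kestrel→Slot 7 ($106), Harbor→Slot 5 ($54), Juno→Slot 1 ($133), Nimbus→Slot 3 ($131) — total 66+106+54+133+131 = $490.
Row-greedy (each advertiser in turn takes its best remaining slot) gives $432, worse by 58.
Swapping Nimbus↔Kestrel (Nimbus→Slot 7 $56, Kestrel→Slot 3 $85) loses 96.
Harbor's own top slot is Slot 1 ($73), but forcing Harbor→Slot 1 and reassigning the rest optimally gives only $481 — worse by 9.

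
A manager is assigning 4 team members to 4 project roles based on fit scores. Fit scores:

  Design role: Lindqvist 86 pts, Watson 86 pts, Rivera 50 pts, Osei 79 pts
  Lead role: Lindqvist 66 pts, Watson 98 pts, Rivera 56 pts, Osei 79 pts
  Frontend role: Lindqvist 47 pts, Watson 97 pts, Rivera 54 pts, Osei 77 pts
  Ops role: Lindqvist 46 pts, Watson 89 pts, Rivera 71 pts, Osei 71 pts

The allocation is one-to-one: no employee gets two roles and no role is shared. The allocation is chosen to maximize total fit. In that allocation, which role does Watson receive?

Treat this as an assignment problem: match each employee to one role.
Optimal: Lindqvist→Design role (86 pts), Watson→Frontend role (97 pts), Rivera→Ops role (71 pts), Osei→Lead role (79 pts) — total 86+97+71+79 = 333 pts.
Row-greedy (each employee in turn takes its best remaining role) gives 332 pts, worse by 1.
Next-best assignment: Lindqvist→Design role, Watson→Lead role, Rivera→Ops role, Osei→Frontend role = 332 pts.
Watson's own top role is Lead role (98 pts), but forcing Watson→Lead role and reassigning the rest optimally gives only 332 pts — worse by 1.

Watson receives Frontend role.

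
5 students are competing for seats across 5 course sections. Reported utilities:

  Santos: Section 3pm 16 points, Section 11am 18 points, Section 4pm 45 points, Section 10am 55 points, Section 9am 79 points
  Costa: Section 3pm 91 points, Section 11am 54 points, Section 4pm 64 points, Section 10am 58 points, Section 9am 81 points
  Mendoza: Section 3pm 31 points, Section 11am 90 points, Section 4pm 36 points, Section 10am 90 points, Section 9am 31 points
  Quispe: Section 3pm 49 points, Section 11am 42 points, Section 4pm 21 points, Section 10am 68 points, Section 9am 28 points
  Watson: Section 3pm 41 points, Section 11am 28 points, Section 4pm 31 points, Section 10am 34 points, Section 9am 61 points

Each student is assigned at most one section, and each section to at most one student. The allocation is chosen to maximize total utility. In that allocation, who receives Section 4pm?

Watson receives Section 4pm.

Optimal: Santos→Section 9am (79 points), Costa→Section 3pm (91 points), Mendoza→Section 11am (90 points), Quispe→Section 10am (68 points), Watson→Section 4pm (31 points) — total 79+91+90+68+31 = 359 points.
Column-greedy (each section in turn goes to its best remaining student) gives 355 points, worse by 4.
Next-best assignment: Santos→Section 4pm, Costa→Section 3pm, Mendoza→Section 11am, Quispe→Section 10am, Watson→Section 9am = 355 points.
Swapping Santos↔Costa (Santos→Section 3pm 16 points, Costa→Section 9am 81 points) loses 73.
No other one-to-one assignment exceeds 359 points.
Watson's own top section is Section 9am (61 points), but forcing Watson→Section 9am and reassigning the rest optimally gives only 355 points — worse by 4.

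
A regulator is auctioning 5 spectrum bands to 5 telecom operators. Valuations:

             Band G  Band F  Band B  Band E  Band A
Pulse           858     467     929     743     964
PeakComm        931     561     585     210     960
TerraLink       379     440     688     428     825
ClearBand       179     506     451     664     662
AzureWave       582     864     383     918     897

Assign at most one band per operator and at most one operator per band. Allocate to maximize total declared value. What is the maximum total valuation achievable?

Max total: $4213M

Optimal: Pulse→Band B ($929M), PeakComm→Band G ($931M), TerraLink→Band A ($825M), ClearBand→Band E ($664M), AzureWave→Band F ($864M) — total 929+931+825+664+864 = $4213M.
Max-entry greedy (repeatedly take the single best remaining cell) gives $4007M, worse by 206.
Every other assignment is strictly worse.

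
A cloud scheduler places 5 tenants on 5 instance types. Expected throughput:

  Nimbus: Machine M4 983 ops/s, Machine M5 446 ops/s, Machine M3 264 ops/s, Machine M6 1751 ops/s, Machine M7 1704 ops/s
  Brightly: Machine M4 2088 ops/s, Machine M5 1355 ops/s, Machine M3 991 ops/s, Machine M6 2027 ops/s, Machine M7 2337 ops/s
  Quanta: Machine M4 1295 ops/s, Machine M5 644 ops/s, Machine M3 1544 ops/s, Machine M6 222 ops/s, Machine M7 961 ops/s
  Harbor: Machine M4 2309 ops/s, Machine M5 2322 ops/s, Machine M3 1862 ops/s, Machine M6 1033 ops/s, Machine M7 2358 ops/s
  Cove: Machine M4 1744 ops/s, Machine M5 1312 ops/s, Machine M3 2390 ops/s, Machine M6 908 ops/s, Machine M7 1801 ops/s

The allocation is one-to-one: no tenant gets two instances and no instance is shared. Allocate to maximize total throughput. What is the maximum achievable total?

This is the linear assignment problem.
Optimal: Nimbus→Machine M6 (1751 ops/s), Brightly→Machine M7 (2337 ops/s), Quanta→Machine M4 (1295 ops/s), Harbor→Machine M5 (2322 ops/s), Cove→Machine M3 (2390 ops/s) — total 1751+2337+1295+2322+2390 = 10095 ops/s.
Row-greedy (each tenant in turn takes its best remaining instance) gives 9698 ops/s, worse by 397.
Next-best assignment: Nimbus→Machine M7, Brightly→Machine M6, Quanta→Machine M4, Harbor→Machine M5, Cove→Machine M3 = 9738 ops/s.

Maximum total: 10095 ops/s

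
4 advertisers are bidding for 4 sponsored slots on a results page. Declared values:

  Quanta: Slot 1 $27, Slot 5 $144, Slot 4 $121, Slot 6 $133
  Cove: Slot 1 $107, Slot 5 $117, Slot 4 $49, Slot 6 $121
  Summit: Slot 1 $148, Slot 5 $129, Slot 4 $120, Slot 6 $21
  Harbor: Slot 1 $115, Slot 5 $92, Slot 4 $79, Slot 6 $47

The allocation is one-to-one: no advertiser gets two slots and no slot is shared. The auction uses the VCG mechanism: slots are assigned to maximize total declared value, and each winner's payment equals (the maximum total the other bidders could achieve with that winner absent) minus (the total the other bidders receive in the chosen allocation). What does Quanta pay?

Efficient allocation: Quanta→Slot 5 ($144), Cove→Slot 6 ($121), Summit→Slot 4 ($120), Harbor→Slot 1 ($115); total welfare W = $500.
Quanta receives Slot 5 at value $144, so the others get W − 144 = $356.
Without Quanta: best allocation of the remaining 3 bidders over all 4 slots is Cove→Slot 6 ($121), Summit→Slot 5 ($129), Harbor→Slot 1 ($115), total $365.
VCG payment = (others' best without Quanta) − (others' welfare with Quanta) = 365 − 356 = $9.

Quanta pays $9.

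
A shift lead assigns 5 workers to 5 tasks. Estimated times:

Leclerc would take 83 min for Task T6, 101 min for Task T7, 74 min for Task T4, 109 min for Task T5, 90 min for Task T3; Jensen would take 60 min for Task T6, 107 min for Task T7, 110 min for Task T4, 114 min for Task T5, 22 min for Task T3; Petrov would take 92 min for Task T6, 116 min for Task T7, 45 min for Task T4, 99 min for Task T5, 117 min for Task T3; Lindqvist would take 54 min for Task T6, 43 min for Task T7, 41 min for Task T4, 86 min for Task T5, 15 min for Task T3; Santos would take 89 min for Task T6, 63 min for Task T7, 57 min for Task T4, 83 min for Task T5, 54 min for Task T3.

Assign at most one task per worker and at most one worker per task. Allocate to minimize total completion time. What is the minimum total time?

Minimum total: 276 min

This is a one-to-one assignment (minimum-cost bipartite matching).
Optimal: Leclerc→Task T6 (83 min), Jensen→Task T3 (22 min), Petrov→Task T4 (45 min), Lindqvist→Task T7 (43 min), Santos→Task T5 (83 min) — total 83+22+45+43+83 = 276 min.
Column-greedy (each task in turn goes to its cheapest remaining worker) gives 293 min, worse by 17.
Every other assignment is strictly worse.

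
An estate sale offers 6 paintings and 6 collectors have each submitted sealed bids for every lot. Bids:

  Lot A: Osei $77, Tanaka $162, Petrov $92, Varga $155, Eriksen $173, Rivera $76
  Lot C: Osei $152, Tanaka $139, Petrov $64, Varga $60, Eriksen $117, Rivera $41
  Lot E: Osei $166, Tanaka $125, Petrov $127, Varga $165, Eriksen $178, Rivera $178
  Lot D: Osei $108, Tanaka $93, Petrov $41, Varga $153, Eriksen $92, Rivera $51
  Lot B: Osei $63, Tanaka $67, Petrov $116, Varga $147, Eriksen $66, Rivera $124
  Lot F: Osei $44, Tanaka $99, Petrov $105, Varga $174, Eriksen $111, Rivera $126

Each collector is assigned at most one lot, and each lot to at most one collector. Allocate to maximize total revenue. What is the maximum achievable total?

Optimal: Osei→Lot D ($108), Tanaka→Lot C ($139), Petrov→Lot B ($116), Varga→Lot F ($174), Eriksen→Lot A ($173), Rivera→Lot E ($178) — total 108+139+116+174+173+178 = $888.
Max-entry greedy (repeatedly take the single best remaining cell) gives $831, worse by 57.
Swapping Eriksen↔Tanaka (Eriksen→Lot C $117, Tanaka→Lot A $162) loses 33.

Maximum total: $888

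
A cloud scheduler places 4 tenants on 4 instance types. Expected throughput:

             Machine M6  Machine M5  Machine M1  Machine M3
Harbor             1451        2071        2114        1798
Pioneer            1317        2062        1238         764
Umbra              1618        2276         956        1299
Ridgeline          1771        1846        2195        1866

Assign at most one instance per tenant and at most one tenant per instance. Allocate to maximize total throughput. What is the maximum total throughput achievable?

Maximum total: 7673 ops/s

Optimal: Harbor→Machine M3 (1798 ops/s), Pioneer→Machine M5 (2062 ops/s), Umbra→Machine M6 (1618 ops/s), Ridgeline→Machine M1 (2195 ops/s) — total 1798+2062+1618+2195 = 7673 ops/s.
Column-greedy (each instance in turn goes to its best remaining tenant) gives 6925 ops/s, worse by 748.
Checked against all permutations: 7673 ops/s is optimal.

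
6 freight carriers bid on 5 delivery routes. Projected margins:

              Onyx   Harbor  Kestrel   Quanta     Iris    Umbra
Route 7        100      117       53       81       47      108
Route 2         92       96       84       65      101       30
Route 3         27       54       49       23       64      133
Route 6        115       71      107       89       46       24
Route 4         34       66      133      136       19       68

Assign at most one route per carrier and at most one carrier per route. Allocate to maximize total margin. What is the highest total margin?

Maximum total: $602k

Optimal: Harbor→Route 7 ($117k), Iris→Route 2 ($101k), Umbra→Route 3 ($133k), Onyx→Route 6 ($115k), Quanta→Route 4 ($136k) — total 117+101+133+115+136 = $602k.
Row-greedy (each carrier in turn takes its best remaining route) gives $494k, worse by 108.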